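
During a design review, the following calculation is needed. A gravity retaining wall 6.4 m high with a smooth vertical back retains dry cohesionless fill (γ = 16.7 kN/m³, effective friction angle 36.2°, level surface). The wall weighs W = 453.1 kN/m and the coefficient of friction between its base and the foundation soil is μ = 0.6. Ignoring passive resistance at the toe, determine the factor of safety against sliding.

K_a = tan²(45° − 36.2°/2) = 0.2574.
P_a = ½K_aγH² = 0.5×0.2574×16.7×6.4² = 88.03 kN/m, acting at H/3 = 2.133 m above the base.
FS_sliding = μW / P_a = 0.6×453.1 / 88.03 = 3.088.

3.09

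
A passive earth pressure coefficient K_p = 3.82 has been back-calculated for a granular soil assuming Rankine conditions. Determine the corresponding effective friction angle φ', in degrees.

K_p = (1+sin φ)/(1−sin φ) ⇒ sin φ = (K_p − 1)/(K_p + 1) = 0.5851.
φ = arcsin(0.5851) = 35.81°.

35.8°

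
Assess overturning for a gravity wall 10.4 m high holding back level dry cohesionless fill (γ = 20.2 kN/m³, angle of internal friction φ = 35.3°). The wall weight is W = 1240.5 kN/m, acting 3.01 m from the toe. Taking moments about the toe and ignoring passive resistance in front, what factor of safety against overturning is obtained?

3.69

K_a = tan²(45° − 35.3°/2) = 0.2675.
P_a = ½K_aγH² = 0.5×0.2675×20.2×10.4² = 292.3 kN/m, acting at H/3 = 3.467 m above the base.
Overturning moment M_o = P_a × H/3 = 292.3 × 3.467 = 1013.
Resisting moment M_r = W × 3.01 = 1240.5 × 3.01 = 3734.
FS_overturning = M_r/M_o = 3734/1013 = 3.685.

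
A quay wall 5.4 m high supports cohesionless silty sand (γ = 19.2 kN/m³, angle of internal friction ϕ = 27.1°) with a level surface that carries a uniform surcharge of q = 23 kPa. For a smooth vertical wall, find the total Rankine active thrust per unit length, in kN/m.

151 kN/m

K_a = tan²(45° − φ/2) = 0.3741.
Soil triangle: ½ K_a γ H² = 0.5×0.3741×19.2×5.4² = 104.7 kN/m.
Surcharge rectangle: K_a q H = 0.3741×23×5.4 = 46.46 kN/m.
Total = 104.7 + 46.46 = 151.2 kN/m.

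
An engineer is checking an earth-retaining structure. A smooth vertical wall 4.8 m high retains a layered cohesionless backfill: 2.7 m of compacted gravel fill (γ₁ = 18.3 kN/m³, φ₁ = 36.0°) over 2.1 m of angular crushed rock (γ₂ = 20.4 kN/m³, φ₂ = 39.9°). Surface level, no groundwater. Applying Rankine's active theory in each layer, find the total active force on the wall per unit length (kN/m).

K_a1 = tan²(45°−36.0°/2) = 0.2596; K_a2 = tan²(45°−39.9°/2) = 0.2184.
Layer 1: σ at base = K_a1 γ₁ h₁ = 12.83 kPa; P₁ = ½×12.83×2.7 = 17.32.
Layer 2: σ_v at top = γ₁h₁ = 49.41; σ_h top = K_a2×49.41 = 10.79; σ_h base = K_a2×(49.41+20.4×2.1) = 20.15.
P₂ = ½(10.79+20.15)×2.1 = 32.49. Total P_a = 17.32+32.49 = 49.81 kN/m.

49.8 kN/m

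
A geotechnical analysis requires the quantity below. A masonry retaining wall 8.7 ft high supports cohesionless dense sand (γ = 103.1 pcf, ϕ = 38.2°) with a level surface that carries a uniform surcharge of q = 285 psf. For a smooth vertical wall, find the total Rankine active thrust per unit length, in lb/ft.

1500 lb/ft

K_a = tan²(45° − φ/2) = 0.2358.
Soil triangle: ½ K_a γ H² = 0.5×0.2358×103.1×8.7² = 920.0 lb/ft.
Surcharge rectangle: K_a q H = 0.2358×285×8.7 = 584.6 lb/ft.
Total = 920.0 + 584.6 = 1505 lb/ft.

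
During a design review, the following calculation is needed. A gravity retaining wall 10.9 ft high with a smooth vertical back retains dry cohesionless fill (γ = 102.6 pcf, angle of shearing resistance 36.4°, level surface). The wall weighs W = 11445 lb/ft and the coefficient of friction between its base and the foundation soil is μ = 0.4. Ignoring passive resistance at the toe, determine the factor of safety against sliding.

2.94

K_a = tan²(45° − 36.4°/2) = 0.2552.
P_a = ½K_aγH² = 0.5×0.2552×102.6×10.9² = 1555 lb/ft, acting at H/3 = 3.633 ft above the base.
FS_sliding = μW / P_a = 0.4×11445 / 1555 = 2.944.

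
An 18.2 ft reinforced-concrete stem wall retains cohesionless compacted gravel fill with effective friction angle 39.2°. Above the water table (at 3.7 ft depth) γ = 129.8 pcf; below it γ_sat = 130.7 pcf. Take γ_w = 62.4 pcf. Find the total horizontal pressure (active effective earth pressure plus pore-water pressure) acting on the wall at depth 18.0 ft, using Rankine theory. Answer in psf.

1220 psf

K_a = (1 − sin φ)/(1 + sin φ) = 0.2255.
γ' = 130.7 − 62.4 = 68.30 pcf.
Effective vertical stress at 18.0 ft: σ'_v = 129.8×3.7 + 68.30×14.3 = 1457 psf.
σ'_h = K_a σ'_v = 0.2255 × 1457 = 328.5 psf; u = γ_w × 14.3 = 892.3 psf.
Total σ_h = 328.5 + 892.3 = 1221 psf.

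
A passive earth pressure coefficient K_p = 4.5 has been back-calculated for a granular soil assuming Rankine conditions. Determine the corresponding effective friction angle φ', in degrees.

K_p = (1+sin φ)/(1−sin φ) ⇒ sin φ = (K_p − 1)/(K_p + 1) = 0.6364.
φ = arcsin(0.6364) = 39.52°.

39.5°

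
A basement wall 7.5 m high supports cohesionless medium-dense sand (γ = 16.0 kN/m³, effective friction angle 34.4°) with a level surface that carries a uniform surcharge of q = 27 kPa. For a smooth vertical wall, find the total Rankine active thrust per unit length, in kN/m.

K_a = tan²(45° − φ/2) = 0.2780.
Soil triangle: ½ K_a γ H² = 0.5×0.2780×16.0×7.5² = 125.1 kN/m.
Surcharge rectangle: K_a q H = 0.2780×27×7.5 = 56.29 kN/m.
Total = 125.1 + 56.29 = 181.4 kN/m.

181 kN/m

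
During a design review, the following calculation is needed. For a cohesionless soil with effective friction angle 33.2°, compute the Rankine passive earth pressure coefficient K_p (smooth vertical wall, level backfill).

K_p = (1 + sin φ)/(1 − sin φ) = tan²(45° + 33.2°/2) = 3.421.

3.42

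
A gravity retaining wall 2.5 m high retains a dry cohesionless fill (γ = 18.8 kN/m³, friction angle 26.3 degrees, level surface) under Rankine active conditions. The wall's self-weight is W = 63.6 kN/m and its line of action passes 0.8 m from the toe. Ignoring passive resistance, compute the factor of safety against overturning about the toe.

2.69

K_a = tan²(45° − 26.3°/2) = 0.3859.
P_a = ½K_aγH² = 0.5×0.3859×18.8×2.5² = 22.67 kN/m, acting at H/3 = 0.8333 m above the base.
Overturning moment M_o = P_a × H/3 = 22.67 × 0.8333 = 18.89.
Resisting moment M_r = W × 0.8 = 63.6 × 0.8 = 50.88.
FS_overturning = M_r/M_o = 50.88/18.89 = 2.693.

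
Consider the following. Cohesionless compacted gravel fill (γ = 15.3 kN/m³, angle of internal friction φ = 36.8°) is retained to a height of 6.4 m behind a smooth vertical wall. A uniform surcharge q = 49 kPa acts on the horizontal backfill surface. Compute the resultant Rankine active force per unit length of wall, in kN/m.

157 kN/m

K_a = tan²(45° − φ/2) = 0.2508.
Soil triangle: ½ K_a γ H² = 0.5×0.2508×15.3×6.4² = 78.58 kN/m.
Surcharge rectangle: K_a q H = 0.2508×49×6.4 = 78.64 kN/m.
Total = 78.58 + 78.64 = 157.2 kN/m.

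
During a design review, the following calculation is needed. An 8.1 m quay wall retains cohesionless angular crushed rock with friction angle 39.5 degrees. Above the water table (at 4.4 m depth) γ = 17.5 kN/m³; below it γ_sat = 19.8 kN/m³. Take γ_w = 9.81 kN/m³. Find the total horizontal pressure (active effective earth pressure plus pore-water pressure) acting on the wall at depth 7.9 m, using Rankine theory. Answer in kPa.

59.2 kPa

K_a = (1 − sin φ)/(1 + sin φ) = 0.2224.
γ' = 19.8 − 9.81 = 9.990 kN/m³.
Effective vertical stress at 7.9 m: σ'_v = 17.5×4.4 + 9.990×3.50 = 112.0 kPa.
σ'_h = K_a σ'_v = 0.2224 × 112.0 = 24.90 kPa; u = γ_w × 3.50 = 34.34 kPa.
Total σ_h = 24.90 + 34.34 = 59.24 kPa.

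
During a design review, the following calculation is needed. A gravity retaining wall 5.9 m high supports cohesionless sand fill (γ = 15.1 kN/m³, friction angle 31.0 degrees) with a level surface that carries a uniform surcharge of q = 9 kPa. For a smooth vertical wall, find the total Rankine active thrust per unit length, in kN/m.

K_a = tan²(45° − φ/2) = 0.3201.
Soil triangle: ½ K_a γ H² = 0.5×0.3201×15.1×5.9² = 84.13 kN/m.
Surcharge rectangle: K_a q H = 0.3201×9×5.9 = 17.00 kN/m.
Total = 84.13 + 17.00 = 101.1 kN/m.

101 kN/m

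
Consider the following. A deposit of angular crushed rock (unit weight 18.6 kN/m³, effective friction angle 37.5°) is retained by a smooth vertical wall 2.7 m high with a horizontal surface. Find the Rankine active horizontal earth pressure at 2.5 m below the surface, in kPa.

11.3 kPa

K_a = (1 − sin φ)/(1 + sin φ) = 0.2432.
σ_h = K_a γ z = 0.2432 × 18.6 × 2.5 = 11.31 kPa.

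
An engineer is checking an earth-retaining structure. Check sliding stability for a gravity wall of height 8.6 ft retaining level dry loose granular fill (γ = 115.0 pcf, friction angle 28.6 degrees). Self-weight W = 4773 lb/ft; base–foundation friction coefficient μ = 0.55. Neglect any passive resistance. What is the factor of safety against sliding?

1.75

K_a = tan²(45° − 28.6°/2) = 0.3525.
P_a = ½K_aγH² = 0.5×0.3525×115.0×8.6² = 1499 lb/ft, acting at H/3 = 2.867 ft above the base.
FS_sliding = μW / P_a = 0.55×4773 / 1499 = 1.751.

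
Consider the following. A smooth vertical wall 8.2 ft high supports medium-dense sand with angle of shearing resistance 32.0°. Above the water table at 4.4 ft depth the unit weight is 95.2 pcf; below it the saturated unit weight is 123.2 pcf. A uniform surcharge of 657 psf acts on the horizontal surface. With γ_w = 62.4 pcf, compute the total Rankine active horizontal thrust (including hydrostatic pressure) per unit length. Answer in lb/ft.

K_a = tan²(45° − φ/2) = 0.3073.
γ' = 123.2 − 62.4 = 60.80 pcf. h₂ = H − d_w = 3.8 ft.
σ'_h: at surface K_a·q = 201.9; at WT K_a(q+γd_w) = 330.6; at base K_a(q+γd_w+γ'h₂) = 401.6 psf.
P₁ = ½(201.9+330.6)×4.4 = 1171; P₂ = ½(330.6+401.6)×3.8 = 1391; P_w = ½γ_w h₂² = 450.5.
Total = 1171+1391+450.5 = 3013 lb/ft.

3010 lb/ft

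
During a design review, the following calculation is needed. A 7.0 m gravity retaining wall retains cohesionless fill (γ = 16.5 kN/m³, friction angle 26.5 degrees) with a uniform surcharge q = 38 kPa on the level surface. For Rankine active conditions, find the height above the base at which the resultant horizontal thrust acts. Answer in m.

2.80 m

K_a = 0.3829.
Triangular part P₁ = ½K_aγH² = 154.8 at H/3 = 2.333 m; rectangular part P₂ = K_a q H = 101.9 at H/2 = 3.500 m.
ȳ = (P₁·2.333 + P₂·3.500)/(P₁+P₂) = 2.796 m.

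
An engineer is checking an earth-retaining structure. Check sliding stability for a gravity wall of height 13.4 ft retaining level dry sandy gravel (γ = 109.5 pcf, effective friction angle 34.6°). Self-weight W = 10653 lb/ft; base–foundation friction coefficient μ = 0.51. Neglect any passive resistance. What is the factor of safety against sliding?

2.00

K_a = tan²(45° − 34.6°/2) = 0.2756.
P_a = ½K_aγH² = 0.5×0.2756×109.5×13.4² = 2710 lb/ft, acting at H/3 = 4.467 ft above the base.
FS_sliding = μW / P_a = 0.51×10653 / 2710 = 2.005.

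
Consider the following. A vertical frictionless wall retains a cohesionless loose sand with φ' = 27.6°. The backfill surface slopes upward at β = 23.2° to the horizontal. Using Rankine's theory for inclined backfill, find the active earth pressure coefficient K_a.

K_a = cos β · (cos β − √(cos²β − cos²φ)) / (cos β + √(cos²β − cos²φ)).
cos β = 0.9191, cos φ = 0.8862, √(cos²β − cos²φ) = 0.2438.
K_a = 0.9191 × (0.9191 − 0.2438)/(0.9191 + 0.2438) = 0.5337.

0.534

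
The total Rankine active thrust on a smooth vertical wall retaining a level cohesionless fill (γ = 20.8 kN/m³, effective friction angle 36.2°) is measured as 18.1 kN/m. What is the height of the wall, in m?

K_a = 0.2574. P_a = ½ K_a γ H² ⇒ H = √(2P_a/(K_a γ)).
H = √(2×18.1/(0.2574×20.8)) = 2.600 m.

2.60 m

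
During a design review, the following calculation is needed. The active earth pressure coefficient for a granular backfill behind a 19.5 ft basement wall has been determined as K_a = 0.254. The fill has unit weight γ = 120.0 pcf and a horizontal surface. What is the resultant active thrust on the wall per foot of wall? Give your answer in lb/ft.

P = ½ K_a γ H² = 0.5 × 0.254 × 120.0 × 19.5² = 5795 lb/ft.

5800 lb/ft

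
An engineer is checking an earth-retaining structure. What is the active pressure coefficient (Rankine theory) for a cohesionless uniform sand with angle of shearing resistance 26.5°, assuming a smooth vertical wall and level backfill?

K_a = tan²(45° − φ/2) = tan²(31.75°) = 0.3829.

0.383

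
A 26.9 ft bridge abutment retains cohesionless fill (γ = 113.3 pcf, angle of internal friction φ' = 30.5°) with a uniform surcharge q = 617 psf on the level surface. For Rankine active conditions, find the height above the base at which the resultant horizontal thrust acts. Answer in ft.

K_a = 0.3267.
Triangular part P₁ = ½K_aγH² = 13390 at H/3 = 8.967 ft; rectangular part P₂ = K_a q H = 5422 at H/2 = 13.45 ft.
ȳ = (P₁·8.967 + P₂·13.45)/(P₁+P₂) = 10.26 ft.

10.3 ft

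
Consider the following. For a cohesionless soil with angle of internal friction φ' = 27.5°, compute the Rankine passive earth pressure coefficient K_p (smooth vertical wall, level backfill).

K_p = (1 + sin φ)/(1 − sin φ) = tan²(45° + 27.5°/2) = 2.716.

2.72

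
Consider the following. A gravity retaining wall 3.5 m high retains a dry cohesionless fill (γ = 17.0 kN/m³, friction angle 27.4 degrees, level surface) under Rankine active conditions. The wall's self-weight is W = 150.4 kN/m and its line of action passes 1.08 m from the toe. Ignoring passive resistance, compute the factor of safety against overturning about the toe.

K_a = tan²(45° − 27.4°/2) = 0.3697.
P_a = ½K_aγH² = 0.5×0.3697×17.0×3.5² = 38.49 kN/m, acting at H/3 = 1.167 m above the base.
Overturning moment M_o = P_a × H/3 = 38.49 × 1.167 = 44.91.
Resisting moment M_r = W × 1.08 = 150.4 × 1.08 = 162.4.
FS_overturning = M_r/M_o = 162.4/44.91 = 3.617.

3.62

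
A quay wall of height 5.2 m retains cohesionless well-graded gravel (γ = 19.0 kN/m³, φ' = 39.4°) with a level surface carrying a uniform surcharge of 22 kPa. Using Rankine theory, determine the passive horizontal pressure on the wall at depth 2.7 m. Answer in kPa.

K_p = (1 + sin φ)/(1 − sin φ) = 4.475.
σ_v = γz + q = 19.0 × 2.7 + 22 = 73.30 kPa.
σ_h = K_p σ_v = 4.475 × 73.30 = 328.0 kPa.

328 kPa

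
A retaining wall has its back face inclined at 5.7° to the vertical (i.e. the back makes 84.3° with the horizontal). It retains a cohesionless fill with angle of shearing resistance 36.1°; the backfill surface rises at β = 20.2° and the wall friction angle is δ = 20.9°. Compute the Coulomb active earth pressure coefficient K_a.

0.366

K_a = sin²(α+φ) / [sin²α · sin(α−δ) · (1 + √{sin(φ+δ)sin(φ−β) / (sin(α−δ)sin(α+β))})²].
With α = 84.3°, φ = 36.1°, δ = 20.9°, β = 20.2°: K_a = 0.3660.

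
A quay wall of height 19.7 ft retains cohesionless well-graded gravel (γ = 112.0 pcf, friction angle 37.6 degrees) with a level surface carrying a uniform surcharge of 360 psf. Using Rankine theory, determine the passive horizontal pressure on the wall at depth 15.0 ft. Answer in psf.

K_p = (1 + sin φ)/(1 − sin φ) = 4.130.
σ_v = γz + q = 112.0 × 15.0 + 360 = 2040 psf.
σ_h = K_p σ_v = 4.130 × 2040 = 8425 psf.

8430 psf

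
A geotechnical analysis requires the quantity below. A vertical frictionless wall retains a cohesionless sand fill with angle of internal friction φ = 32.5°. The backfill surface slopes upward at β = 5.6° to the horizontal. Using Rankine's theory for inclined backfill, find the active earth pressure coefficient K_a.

K_a = cos β · (cos β − √(cos²β − cos²φ)) / (cos β + √(cos²β − cos²φ)).
cos β = 0.9952, cos φ = 0.8434, √(cos²β − cos²φ) = 0.5284.
K_a = 0.9952 × (0.9952 − 0.5284)/(0.9952 + 0.5284) = 0.3050.

0.305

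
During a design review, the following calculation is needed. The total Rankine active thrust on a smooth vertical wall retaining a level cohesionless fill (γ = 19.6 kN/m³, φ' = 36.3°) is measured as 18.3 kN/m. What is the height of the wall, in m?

K_a = 0.2563. P_a = ½ K_a γ H² ⇒ H = √(2P_a/(K_a γ)).
H = √(2×18.3/(0.2563×19.6)) = 2.699 m.

2.70 m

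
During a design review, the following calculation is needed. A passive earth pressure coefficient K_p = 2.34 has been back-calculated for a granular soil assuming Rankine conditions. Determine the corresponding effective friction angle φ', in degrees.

23.7°

K_p = (1+sin φ)/(1−sin φ) ⇒ sin φ = (K_p − 1)/(K_p + 1) = 0.4012.
φ = arcsin(0.4012) = 23.65°.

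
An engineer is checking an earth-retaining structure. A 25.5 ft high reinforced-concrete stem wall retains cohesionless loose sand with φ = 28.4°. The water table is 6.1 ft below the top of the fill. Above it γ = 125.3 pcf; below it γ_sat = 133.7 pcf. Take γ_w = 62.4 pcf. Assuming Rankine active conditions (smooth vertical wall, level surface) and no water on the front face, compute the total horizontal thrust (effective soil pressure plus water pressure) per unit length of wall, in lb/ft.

22600 lb/ft

K_a = tan²(45° − φ/2) = 0.3554.
γ' = 133.7 − 62.4 = 71.30 pcf. Depth below WT = 19.4 ft.
σ'_h at WT = K_a γ d_w = 271.6 psf; at base = 271.6 + K_a γ' × 19.4 = 763.2 psf.
P₁ (0–6.1 ft) = ½×271.6×6.1 = 828.4. P₂ (6.1–25.5 ft) = ½(271.6+763.2)×19.4 = 10040.
P_w = ½ γ_w h₂² = 0.5×62.4×19.4² = 11740. Total = 828.4+10040+11740 = 22610 lb/ft.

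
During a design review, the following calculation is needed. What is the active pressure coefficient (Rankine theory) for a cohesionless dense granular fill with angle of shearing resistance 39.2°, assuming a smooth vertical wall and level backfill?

K_a = (1 − sin φ)/(1 + sin φ) = (1 − sin 39.2°)/(1 + sin 39.2°) = 0.2255.

0.225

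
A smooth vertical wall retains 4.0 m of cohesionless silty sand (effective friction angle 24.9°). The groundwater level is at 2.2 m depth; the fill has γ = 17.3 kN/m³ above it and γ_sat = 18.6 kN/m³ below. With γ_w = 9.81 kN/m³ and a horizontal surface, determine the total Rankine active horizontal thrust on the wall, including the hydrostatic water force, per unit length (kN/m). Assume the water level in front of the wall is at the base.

K_a = tan²(45° − φ/2) = 0.4074.
γ' = 18.6 − 9.81 = 8.790 kN/m³. Depth below WT = 1.8 m.
σ'_h at WT = K_a γ d_w = 15.51 kPa; at base = 15.51 + K_a γ' × 1.8 = 21.95 kPa.
P₁ (0–2.2 m) = ½×15.51×2.2 = 17.06. P₂ (2.2–4.0 m) = ½(15.51+21.95)×1.8 = 33.71.
P_w = ½ γ_w h₂² = 0.5×9.81×1.8² = 15.89. Total = 17.06+33.71+15.89 = 66.66 kN/m.

66.7 kN/m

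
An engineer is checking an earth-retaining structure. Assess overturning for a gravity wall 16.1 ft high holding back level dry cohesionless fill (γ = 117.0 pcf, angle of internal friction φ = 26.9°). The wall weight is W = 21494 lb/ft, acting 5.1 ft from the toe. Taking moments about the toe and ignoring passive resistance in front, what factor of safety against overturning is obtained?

K_a = tan²(45° − 26.9°/2) = 0.3770.
P_a = ½K_aγH² = 0.5×0.3770×117.0×16.1² = 5717 lb/ft, acting at H/3 = 5.367 ft above the base.
Overturning moment M_o = P_a × H/3 = 5717 × 5.367 = 30680.
Resisting moment M_r = W × 5.1 = 21494 × 5.1 = 109600.
FS_overturning = M_r/M_o = 109600/30680 = 3.573.

3.57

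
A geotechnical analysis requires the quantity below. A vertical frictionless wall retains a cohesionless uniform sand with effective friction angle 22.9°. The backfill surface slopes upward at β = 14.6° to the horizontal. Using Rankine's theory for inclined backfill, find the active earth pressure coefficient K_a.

K_a = cos β · (cos β − √(cos²β − cos²φ)) / (cos β + √(cos²β − cos²φ)).
cos β = 0.9677, cos φ = 0.9212, √(cos²β − cos²φ) = 0.2964.
K_a = 0.9677 × (0.9677 − 0.2964)/(0.9677 + 0.2964) = 0.5139.

0.514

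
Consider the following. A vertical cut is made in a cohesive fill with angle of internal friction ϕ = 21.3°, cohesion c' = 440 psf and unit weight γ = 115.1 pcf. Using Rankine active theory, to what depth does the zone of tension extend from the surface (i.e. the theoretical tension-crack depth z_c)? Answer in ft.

11.2 ft

K_a = tan²(45° − 21.3°/2) = 0.4671; √K_a = 0.6834.
The active pressure is zero where K_a γ z = 2c√K_a, so z_c = 2c/(γ√K_a) = 2×440/(115.1×0.6834) = 11.19 ft.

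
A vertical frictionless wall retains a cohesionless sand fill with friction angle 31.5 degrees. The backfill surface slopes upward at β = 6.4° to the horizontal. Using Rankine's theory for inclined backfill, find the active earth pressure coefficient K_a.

K_a = cos β · (cos β − √(cos²β − cos²φ)) / (cos β + √(cos²β − cos²φ)).
cos β = 0.9938, cos φ = 0.8526, √(cos²β − cos²φ) = 0.5105.
K_a = 0.9938 × (0.9938 − 0.5105)/(0.9938 + 0.5105) = 0.3193.

0.319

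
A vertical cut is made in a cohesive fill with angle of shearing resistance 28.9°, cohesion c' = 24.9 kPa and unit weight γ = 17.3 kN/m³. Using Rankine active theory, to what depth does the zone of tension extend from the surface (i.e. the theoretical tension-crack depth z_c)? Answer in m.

K_a = tan²(45° − 28.9°/2) = 0.3484; √K_a = 0.5902.
The active pressure is zero where K_a γ z = 2c√K_a, so z_c = 2c/(γ√K_a) = 2×24.9/(17.3×0.5902) = 4.877 m.

4.88 m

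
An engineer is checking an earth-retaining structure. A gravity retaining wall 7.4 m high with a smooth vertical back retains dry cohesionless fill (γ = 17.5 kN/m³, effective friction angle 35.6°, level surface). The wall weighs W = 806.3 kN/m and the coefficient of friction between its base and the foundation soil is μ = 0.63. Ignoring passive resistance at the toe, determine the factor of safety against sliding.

4.01

K_a = tan²(45° − 35.6°/2) = 0.2641.
P_a = ½K_aγH² = 0.5×0.2641×17.5×7.4² = 126.6 kN/m, acting at H/3 = 2.467 m above the base.
FS_sliding = μW / P_a = 0.63×806.3 / 126.6 = 4.014.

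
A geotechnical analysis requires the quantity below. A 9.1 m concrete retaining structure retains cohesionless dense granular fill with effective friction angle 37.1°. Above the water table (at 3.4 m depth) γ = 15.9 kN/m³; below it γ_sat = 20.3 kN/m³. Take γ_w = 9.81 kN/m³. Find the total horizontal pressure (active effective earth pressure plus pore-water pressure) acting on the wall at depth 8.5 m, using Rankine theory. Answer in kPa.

76.7 kPa

K_a = (1 − sin φ)/(1 + sin φ) = 0.2475.
γ' = 20.3 − 9.81 = 10.49 kN/m³.
Effective vertical stress at 8.5 m: σ'_v = 15.9×3.4 + 10.49×5.10 = 107.6 kPa.
σ'_h = K_a σ'_v = 0.2475 × 107.6 = 26.62 kPa; u = γ_w × 5.10 = 50.03 kPa.
Total σ_h = 26.62 + 50.03 = 76.65 kPa.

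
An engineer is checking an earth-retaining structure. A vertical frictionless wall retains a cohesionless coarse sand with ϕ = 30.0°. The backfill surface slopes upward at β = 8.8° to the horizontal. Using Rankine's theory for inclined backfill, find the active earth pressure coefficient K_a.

K_a = cos β · (cos β − √(cos²β − cos²φ)) / (cos β + √(cos²β − cos²φ)).
cos β = 0.9882, cos φ = 0.8660, √(cos²β − cos²φ) = 0.4760.
K_a = 0.9882 × (0.9882 − 0.4760)/(0.9882 + 0.4760) = 0.3457.

0.346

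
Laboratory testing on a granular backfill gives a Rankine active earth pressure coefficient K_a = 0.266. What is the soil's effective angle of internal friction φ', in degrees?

K_a = tan²(45° − φ/2) ⇒ 45° − φ/2 = arctan(√0.266) = 27.28°.
φ = 2(45° − 27.28°) = 35.43°.

35.4°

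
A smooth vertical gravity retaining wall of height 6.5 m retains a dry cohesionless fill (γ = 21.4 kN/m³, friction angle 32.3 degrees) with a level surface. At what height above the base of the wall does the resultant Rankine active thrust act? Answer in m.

K_a = 0.3035.
The pressure distribution is triangular, so the resultant acts at H/3 above the base = 6.5/3 = 2.167 m.

2.17 m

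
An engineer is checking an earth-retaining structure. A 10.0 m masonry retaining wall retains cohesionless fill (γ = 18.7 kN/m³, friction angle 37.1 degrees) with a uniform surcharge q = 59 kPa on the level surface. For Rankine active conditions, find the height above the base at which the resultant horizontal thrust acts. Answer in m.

K_a = 0.2475.
Triangular part P₁ = ½K_aγH² = 231.4 at H/3 = 3.333 m; rectangular part P₂ = K_a q H = 146.0 at H/2 = 5.000 m.
ȳ = (P₁·3.333 + P₂·5.000)/(P₁+P₂) = 3.978 m.

3.98 m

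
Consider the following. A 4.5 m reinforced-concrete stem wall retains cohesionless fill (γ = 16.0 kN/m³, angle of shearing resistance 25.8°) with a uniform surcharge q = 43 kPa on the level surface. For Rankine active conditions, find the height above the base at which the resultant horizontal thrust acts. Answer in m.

1.91 m

K_a = 0.3935.
Triangular part P₁ = ½K_aγH² = 63.75 at H/3 = 1.500 m; rectangular part P₂ = K_a q H = 76.14 at H/2 = 2.250 m.
ȳ = (P₁·1.500 + P₂·2.250)/(P₁+P₂) = 1.908 m.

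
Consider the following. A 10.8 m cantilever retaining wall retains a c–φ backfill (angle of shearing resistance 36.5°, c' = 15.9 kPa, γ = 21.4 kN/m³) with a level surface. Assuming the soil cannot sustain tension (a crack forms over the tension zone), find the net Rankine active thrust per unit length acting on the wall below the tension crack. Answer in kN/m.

K_a = 0.2541; √K_a = 0.5040.
Tension-crack depth z_c = 2c/(γ√K_a) = 2×15.9/(21.4×0.5040) = 2.948 m.
σ_a at base = K_a γ H − 2c√K_a = 0.2541×21.4×10.8 − 2×15.9×0.5040 = 42.69 kPa.
P_a = ½ × 42.69 × (H − z_c) = 0.5×42.69×7.852 = 167.6 kN/m.

168 kN/m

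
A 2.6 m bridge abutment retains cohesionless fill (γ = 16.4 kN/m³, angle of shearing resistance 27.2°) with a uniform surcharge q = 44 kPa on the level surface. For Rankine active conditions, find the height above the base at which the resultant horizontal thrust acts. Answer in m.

1.16 m

K_a = 0.3726.
Triangular part P₁ = ½K_aγH² = 20.65 at H/3 = 0.8667 m; rectangular part P₂ = K_a q H = 42.62 at H/2 = 1.300 m.
ȳ = (P₁·0.8667 + P₂·1.300)/(P₁+P₂) = 1.159 m.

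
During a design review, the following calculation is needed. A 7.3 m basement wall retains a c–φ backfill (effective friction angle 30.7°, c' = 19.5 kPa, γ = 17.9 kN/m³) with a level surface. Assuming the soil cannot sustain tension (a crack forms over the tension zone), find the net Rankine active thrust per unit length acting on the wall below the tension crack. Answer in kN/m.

35.0 kN/m

K_a = 0.3240; √K_a = 0.5692.
Tension-crack depth z_c = 2c/(γ√K_a) = 2×19.5/(17.9×0.5692) = 3.828 m.
σ_a at base = K_a γ H − 2c√K_a = 0.3240×17.9×7.3 − 2×19.5×0.5692 = 20.14 kPa.
P_a = ½ × 20.14 × (H − z_c) = 0.5×20.14×3.472 = 34.97 kN/m.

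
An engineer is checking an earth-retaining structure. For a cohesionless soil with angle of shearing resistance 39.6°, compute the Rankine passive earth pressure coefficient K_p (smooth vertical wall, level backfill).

K_p = (1 + sin φ)/(1 − sin φ) = tan²(45° + 39.6°/2) = 4.516.

4.52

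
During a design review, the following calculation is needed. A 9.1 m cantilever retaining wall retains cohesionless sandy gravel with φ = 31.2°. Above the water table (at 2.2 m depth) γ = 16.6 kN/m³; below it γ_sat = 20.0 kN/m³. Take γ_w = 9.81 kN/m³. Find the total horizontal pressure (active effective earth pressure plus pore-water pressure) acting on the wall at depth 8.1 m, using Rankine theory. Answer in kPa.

88.6 kPa

K_a = (1 − sin φ)/(1 + sin φ) = 0.3175.
γ' = 20.0 − 9.81 = 10.19 kN/m³.
Effective vertical stress at 8.1 m: σ'_v = 16.6×2.2 + 10.19×5.90 = 96.64 kPa.
σ'_h = K_a σ'_v = 0.3175 × 96.64 = 30.68 kPa; u = γ_w × 5.90 = 57.88 kPa.
Total σ_h = 30.68 + 57.88 = 88.56 kPa.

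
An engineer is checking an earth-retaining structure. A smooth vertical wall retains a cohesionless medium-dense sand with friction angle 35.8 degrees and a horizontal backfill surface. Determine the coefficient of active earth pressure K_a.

K_a = tan²(45° − φ/2) = tan²(27.10°) = 0.2619.

0.262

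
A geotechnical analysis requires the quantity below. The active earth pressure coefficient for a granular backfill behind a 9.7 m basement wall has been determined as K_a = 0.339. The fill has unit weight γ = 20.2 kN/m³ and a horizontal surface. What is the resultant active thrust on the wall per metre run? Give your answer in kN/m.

P = ½ K_a γ H² = 0.5 × 0.339 × 20.2 × 9.7² = 322.2 kN/m.

322 kN/m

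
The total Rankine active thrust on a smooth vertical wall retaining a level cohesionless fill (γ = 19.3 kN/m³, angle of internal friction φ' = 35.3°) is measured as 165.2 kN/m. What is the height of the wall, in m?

8.00 m

K_a = 0.2675. P_a = ½ K_a γ H² ⇒ H = √(2P_a/(K_a γ)).
H = √(2×165.2/(0.2675×19.3)) = 7.999 m.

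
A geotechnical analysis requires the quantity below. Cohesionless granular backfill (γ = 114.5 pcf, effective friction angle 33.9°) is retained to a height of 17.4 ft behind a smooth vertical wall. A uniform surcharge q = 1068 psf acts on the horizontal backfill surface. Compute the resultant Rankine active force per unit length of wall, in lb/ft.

10200 lb/ft

K_a = tan²(45° − φ/2) = 0.2839.
Soil triangle: ½ K_a γ H² = 0.5×0.2839×114.5×17.4² = 4921 lb/ft.
Surcharge rectangle: K_a q H = 0.2839×1068×17.4 = 5276 lb/ft.
Total = 4921 + 5276 = 10200 lb/ft.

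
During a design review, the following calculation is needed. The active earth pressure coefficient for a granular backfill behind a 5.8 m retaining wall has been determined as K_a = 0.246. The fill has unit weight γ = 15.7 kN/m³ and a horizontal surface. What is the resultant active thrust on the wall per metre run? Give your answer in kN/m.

P = ½ K_a γ H² = 0.5 × 0.246 × 15.7 × 5.8² = 64.96 kN/m.

65.0 kN/m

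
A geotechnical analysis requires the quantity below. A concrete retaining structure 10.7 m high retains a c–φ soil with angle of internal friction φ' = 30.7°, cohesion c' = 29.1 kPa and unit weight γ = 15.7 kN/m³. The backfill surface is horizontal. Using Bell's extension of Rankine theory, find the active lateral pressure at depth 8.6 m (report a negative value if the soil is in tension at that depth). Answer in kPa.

K_a = (1 − sin φ)/(1 + sin φ) = 0.3240.
σ_a = K_a γ z − 2c√K_a = 0.3240×15.7×8.6 − 2×29.1×0.5692 = 10.62 kPa.

10.6 kPa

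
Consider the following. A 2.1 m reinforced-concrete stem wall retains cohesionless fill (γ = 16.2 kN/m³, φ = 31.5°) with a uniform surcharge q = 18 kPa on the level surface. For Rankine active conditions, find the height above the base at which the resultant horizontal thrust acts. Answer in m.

0.880 m

K_a = 0.3136.
Triangular part P₁ = ½K_aγH² = 11.20 at H/3 = 0.7000 m; rectangular part P₂ = K_a q H = 11.86 at H/2 = 1.050 m.
ȳ = (P₁·0.7000 + P₂·1.050)/(P₁+P₂) = 0.8799 m.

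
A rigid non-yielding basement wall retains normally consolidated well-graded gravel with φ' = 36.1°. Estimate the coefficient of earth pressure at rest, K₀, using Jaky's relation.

0.411

K₀ = 1 − sin φ' = 1 − sin 36.1° = 0.4108.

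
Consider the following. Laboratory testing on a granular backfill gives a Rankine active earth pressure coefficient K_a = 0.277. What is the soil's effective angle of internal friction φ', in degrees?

K_a = tan²(45° − φ/2) ⇒ 45° − φ/2 = arctan(√0.277) = 27.76°.
φ = 2(45° − 27.76°) = 34.48°.

34.5°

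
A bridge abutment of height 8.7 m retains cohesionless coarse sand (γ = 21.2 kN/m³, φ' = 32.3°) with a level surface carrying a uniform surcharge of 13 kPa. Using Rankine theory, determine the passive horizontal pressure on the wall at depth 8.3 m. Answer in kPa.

623 kPa

K_p = (1 + sin φ)/(1 − sin φ) = 3.295.
σ_v = γz + q = 21.2 × 8.3 + 13 = 189.0 kPa.
σ_h = K_p σ_v = 3.295 × 189.0 = 622.6 kPa.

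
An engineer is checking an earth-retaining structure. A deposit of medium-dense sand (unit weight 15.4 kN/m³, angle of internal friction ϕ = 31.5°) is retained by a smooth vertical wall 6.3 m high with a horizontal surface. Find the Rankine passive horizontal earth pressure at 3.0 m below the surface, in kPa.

K_p = (1 + sin φ)/(1 − sin φ) = 3.188.
σ_h = K_p γ z = 3.188 × 15.4 × 3.0 = 147.3 kPa.

147 kPa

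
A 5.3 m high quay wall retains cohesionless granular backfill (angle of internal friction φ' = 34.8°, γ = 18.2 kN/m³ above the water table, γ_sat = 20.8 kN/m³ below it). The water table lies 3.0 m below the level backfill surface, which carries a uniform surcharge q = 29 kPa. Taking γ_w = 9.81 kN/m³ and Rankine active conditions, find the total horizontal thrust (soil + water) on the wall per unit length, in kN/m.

133 kN/m

K_a = tan²(45° − φ/2) = 0.2733.
γ' = 20.8 − 9.81 = 10.99 kN/m³. h₂ = H − d_w = 2.3 m.
σ'_h: at surface K_a·q = 7.926; at WT K_a(q+γd_w) = 22.85; at base K_a(q+γd_w+γ'h₂) = 29.76 kPa.
P₁ = ½(7.926+22.85)×3.0 = 46.16; P₂ = ½(22.85+29.76)×2.3 = 60.50; P_w = ½γ_w h₂² = 25.95.
Total = 46.16+60.50+25.95 = 132.6 kN/m.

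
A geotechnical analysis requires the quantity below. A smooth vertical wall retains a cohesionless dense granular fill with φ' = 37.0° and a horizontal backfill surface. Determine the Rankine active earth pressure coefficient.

0.249

K_a = tan²(45° − φ/2) = tan²(26.50°) = 0.2486.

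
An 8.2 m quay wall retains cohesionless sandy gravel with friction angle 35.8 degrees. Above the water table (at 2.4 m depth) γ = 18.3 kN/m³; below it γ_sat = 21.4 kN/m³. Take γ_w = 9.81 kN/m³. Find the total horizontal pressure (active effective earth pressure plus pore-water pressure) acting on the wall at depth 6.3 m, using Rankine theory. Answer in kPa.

61.6 kPa

K_a = (1 − sin φ)/(1 + sin φ) = 0.2619.
γ' = 21.4 − 9.81 = 11.59 kN/m³.
Effective vertical stress at 6.3 m: σ'_v = 18.3×2.4 + 11.59×3.90 = 89.12 kPa.
σ'_h = K_a σ'_v = 0.2619 × 89.12 = 23.34 kPa; u = γ_w × 3.90 = 38.26 kPa.
Total σ_h = 23.34 + 38.26 = 61.60 kPa.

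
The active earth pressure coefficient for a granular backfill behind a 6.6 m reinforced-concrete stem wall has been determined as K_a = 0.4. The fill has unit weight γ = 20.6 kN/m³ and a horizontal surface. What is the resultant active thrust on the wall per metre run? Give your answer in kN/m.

179 kN/m

P = ½ K_a γ H² = 0.5 × 0.4 × 20.6 × 6.6² = 179.5 kN/m.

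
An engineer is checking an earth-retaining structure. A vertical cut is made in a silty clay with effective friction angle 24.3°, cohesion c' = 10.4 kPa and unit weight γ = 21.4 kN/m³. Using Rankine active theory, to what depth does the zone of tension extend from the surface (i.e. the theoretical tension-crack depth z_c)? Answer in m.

K_a = tan²(45° − 24.3°/2) = 0.4169; √K_a = 0.6457.
The active pressure is zero where K_a γ z = 2c√K_a, so z_c = 2c/(γ√K_a) = 2×10.4/(21.4×0.6457) = 1.505 m.

1.51 m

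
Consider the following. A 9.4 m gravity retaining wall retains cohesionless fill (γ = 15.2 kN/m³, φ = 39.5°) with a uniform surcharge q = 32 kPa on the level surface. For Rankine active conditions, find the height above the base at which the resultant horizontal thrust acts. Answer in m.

K_a = 0.2224.
Triangular part P₁ = ½K_aγH² = 149.4 at H/3 = 3.133 m; rectangular part P₂ = K_a q H = 66.91 at H/2 = 4.700 m.
ȳ = (P₁·3.133 + P₂·4.700)/(P₁+P₂) = 3.618 m.

3.62 m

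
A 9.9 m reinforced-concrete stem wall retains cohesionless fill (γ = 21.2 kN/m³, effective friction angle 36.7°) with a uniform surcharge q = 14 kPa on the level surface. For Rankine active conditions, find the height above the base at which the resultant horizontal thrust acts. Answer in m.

3.49 m

K_a = 0.2519.
Triangular part P₁ = ½K_aγH² = 261.7 at H/3 = 3.300 m; rectangular part P₂ = K_a q H = 34.91 at H/2 = 4.950 m.
ȳ = (P₁·3.300 + P₂·4.950)/(P₁+P₂) = 3.494 m.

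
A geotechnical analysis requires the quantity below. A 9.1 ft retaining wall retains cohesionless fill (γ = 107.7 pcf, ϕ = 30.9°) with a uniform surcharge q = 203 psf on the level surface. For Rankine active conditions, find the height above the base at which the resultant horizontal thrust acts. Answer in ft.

K_a = 0.3214.
Triangular part P₁ = ½K_aγH² = 1433 at H/3 = 3.033 ft; rectangular part P₂ = K_a q H = 593.7 at H/2 = 4.550 ft.
ȳ = (P₁·3.033 + P₂·4.550)/(P₁+P₂) = 3.478 ft.

3.48 ft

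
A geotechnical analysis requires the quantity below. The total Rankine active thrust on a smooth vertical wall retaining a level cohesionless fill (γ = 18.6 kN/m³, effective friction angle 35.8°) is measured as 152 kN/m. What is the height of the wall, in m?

K_a = 0.2619. P_a = ½ K_a γ H² ⇒ H = √(2P_a/(K_a γ)).
H = √(2×152/(0.2619×18.6)) = 7.900 m.

7.90 m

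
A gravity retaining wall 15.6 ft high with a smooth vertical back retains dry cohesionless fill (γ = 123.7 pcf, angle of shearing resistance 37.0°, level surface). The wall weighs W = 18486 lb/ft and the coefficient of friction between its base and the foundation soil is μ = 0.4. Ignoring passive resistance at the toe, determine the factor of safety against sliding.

1.98

K_a = tan²(45° − 37.0°/2) = 0.2486.
P_a = ½K_aγH² = 0.5×0.2486×123.7×15.6² = 3742 lb/ft, acting at H/3 = 5.200 ft above the base.
FS_sliding = μW / P_a = 0.4×18486 / 3742 = 1.976.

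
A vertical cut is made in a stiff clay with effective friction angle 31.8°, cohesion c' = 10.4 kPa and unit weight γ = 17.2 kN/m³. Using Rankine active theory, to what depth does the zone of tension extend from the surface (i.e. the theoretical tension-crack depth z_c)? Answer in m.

K_a = tan²(45° − 31.8°/2) = 0.3098; √K_a = 0.5566.
The active pressure is zero where K_a γ z = 2c√K_a, so z_c = 2c/(γ√K_a) = 2×10.4/(17.2×0.5566) = 2.173 m.

2.17 m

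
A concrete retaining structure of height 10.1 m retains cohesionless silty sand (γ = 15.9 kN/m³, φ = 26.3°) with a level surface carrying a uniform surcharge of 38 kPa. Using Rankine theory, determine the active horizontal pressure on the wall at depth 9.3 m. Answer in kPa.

71.7 kPa

K_a = (1 − sin φ)/(1 + sin φ) = 0.3859.
σ_v = γz + q = 15.9 × 9.3 + 38 = 185.9 kPa.
σ_h = K_a σ_v = 0.3859 × 185.9 = 71.73 kPa.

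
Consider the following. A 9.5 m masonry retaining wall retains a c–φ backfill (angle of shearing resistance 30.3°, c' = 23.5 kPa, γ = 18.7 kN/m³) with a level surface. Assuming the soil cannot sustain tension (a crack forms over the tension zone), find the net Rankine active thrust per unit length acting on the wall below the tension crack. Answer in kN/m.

80.7 kN/m

K_a = 0.3293; √K_a = 0.5739.
Tension-crack depth z_c = 2c/(γ√K_a) = 2×23.5/(18.7×0.5739) = 4.380 m.
σ_a at base = K_a γ H − 2c√K_a = 0.3293×18.7×9.5 − 2×23.5×0.5739 = 31.53 kPa.
P_a = ½ × 31.53 × (H − z_c) = 0.5×31.53×5.120 = 80.73 kN/m.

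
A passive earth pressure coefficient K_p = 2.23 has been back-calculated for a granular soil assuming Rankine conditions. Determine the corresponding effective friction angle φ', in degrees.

22.4°

K_p = (1+sin φ)/(1−sin φ) ⇒ sin φ = (K_p − 1)/(K_p + 1) = 0.3808.
φ = arcsin(0.3808) = 22.38°.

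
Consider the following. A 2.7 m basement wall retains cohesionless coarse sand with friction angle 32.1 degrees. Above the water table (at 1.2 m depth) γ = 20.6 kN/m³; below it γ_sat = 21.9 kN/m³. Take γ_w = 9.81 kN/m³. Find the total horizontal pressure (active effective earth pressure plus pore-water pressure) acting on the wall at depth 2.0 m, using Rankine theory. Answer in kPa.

18.4 kPa

K_a = (1 − sin φ)/(1 + sin φ) = 0.3060.
γ' = 21.9 − 9.81 = 12.09 kN/m³.
Effective vertical stress at 2.0 m: σ'_v = 20.6×1.2 + 12.09×0.800 = 34.39 kPa.
σ'_h = K_a σ'_v = 0.3060 × 34.39 = 10.52 kPa; u = γ_w × 0.800 = 7.848 kPa.
Total σ_h = 10.52 + 7.848 = 18.37 kPa.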